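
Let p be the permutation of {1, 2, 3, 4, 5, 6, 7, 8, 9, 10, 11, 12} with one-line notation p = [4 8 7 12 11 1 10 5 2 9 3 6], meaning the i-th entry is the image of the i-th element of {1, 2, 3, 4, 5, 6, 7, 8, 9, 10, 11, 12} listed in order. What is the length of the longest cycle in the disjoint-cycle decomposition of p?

8

Decomposing into disjoint cycles gives (1 4 12 6)(2 8 5 11 3 7 10 9); the longest has length 8.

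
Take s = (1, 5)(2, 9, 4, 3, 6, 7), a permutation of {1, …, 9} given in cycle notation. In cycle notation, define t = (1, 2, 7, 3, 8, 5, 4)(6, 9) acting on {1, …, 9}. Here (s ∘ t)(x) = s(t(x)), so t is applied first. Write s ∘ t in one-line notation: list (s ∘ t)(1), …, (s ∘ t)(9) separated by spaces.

9 2 8 5 3 4 6 1 7

(s ∘ t)(x) = s(t(x)). Computing each image: s(t(1)) = s(2) = 9, s(t(2)) = s(7) = 2, s(t(3)) = s(8) = 8, s(t(4)) = s(1) = 5, s(t(5)) = s(4) = 3, s(t(6)) = s(9) = 4, s(t(7)) = s(3) = 6, s(t(8)) = s(5) = 1, s(t(9)) = s(6) = 7.
Hence s ∘ t = [9 2 8 5 3 4 6 1 7].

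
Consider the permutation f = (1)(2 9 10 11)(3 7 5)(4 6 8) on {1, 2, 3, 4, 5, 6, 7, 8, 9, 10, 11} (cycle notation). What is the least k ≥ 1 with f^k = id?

12

The disjoint cycles have lengths 4, 3, 3, 1.
The order is lcm(4, 3, 3) = 12.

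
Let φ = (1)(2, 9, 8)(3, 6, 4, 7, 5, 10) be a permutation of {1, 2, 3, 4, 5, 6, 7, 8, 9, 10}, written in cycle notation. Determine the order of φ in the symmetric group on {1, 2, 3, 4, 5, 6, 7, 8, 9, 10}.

The cycle type of φ is (6, 3, 1).
The order of φ is the least common multiple of its cycle lengths: lcm(6, 3) = 6.

6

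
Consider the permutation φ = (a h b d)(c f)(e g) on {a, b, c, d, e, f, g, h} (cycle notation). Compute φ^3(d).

d lies in the 4-cycle (a h b d).
Advancing 3 steps from d: d → a → h → b.

b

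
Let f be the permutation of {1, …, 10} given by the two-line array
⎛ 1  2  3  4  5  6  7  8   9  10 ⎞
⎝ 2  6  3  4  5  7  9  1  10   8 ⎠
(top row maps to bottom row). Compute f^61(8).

9

Tracing 8 → 1 → … returns to 8 after 7 steps, so 8 lies in a 7-cycle (1 2 6 7 9 10 8).
On a 7-cycle, f^7 is the identity, so f^61 = f^5 there (61 ≡ 5 mod 7).
Stepping 5 places around the cycle: 8 → 1 → 2 → 6 → 7 → 9.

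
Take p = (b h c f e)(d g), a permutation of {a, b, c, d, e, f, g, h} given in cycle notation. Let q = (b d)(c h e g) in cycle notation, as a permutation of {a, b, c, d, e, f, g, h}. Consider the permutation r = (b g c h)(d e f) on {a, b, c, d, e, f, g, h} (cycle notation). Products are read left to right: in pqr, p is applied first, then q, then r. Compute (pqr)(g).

g

(pqr)(g) = r(q(p(g))). p(g) = d, then q(d) = b, then r(b) = g, so the result is g.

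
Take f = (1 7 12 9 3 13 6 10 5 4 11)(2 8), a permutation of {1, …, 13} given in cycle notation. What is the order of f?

The disjoint cycles have lengths 11, 2.
Since disjoint cycles commute, ord(f) = lcm(11, 2) = 22.

22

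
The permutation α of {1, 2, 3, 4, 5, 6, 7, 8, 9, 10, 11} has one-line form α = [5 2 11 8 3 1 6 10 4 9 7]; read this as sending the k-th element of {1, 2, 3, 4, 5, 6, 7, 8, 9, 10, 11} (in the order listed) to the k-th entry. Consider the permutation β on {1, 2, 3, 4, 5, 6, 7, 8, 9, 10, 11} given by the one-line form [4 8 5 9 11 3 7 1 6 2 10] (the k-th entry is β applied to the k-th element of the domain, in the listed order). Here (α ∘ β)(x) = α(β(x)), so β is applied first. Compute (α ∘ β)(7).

First apply β: β(7) = 7, then α(7) = 6. Thus (α ∘ β)(7) = 6.

6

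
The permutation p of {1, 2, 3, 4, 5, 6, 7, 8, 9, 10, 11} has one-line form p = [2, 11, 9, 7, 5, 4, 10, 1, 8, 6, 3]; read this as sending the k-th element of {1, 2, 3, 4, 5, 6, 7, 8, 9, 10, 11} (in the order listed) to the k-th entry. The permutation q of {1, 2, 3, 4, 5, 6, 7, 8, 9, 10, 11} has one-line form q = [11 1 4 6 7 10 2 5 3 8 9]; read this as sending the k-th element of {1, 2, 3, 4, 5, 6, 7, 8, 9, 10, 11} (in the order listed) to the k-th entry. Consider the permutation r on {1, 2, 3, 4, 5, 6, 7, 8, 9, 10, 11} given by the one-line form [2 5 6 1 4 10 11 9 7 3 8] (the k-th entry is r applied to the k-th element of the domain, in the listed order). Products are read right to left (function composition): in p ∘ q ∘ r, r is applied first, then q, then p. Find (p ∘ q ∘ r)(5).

Chase 5: r(5) = 4; q(4) = 6; p(6) = 4. Hence (p ∘ q ∘ r)(5) = 4.

4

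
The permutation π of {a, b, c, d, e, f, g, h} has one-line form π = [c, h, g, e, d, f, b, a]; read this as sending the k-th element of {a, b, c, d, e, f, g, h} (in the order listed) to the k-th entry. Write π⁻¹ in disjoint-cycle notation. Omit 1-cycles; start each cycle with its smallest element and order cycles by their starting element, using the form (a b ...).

The cycle decomposition of π is (a c g b h)(d e).
The inverse reverses every cycle; in canonical form, π⁻¹ = (a h b g c)(d e).

(a h b g c)(d e)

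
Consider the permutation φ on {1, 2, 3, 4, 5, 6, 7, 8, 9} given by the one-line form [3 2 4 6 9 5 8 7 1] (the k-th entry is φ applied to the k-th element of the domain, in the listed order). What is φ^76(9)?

Tracing 9 → 1 → … returns to 9 after 6 steps, so 9 lies in a 6-cycle (1 3 4 6 5 9).
Powers repeat with period 6 on this cycle, and 76 mod 6 = 4, so φ^76(9) = φ^4(9).
Advancing 4 steps from 9: 9 → 1 → 3 → 4 → 6.

6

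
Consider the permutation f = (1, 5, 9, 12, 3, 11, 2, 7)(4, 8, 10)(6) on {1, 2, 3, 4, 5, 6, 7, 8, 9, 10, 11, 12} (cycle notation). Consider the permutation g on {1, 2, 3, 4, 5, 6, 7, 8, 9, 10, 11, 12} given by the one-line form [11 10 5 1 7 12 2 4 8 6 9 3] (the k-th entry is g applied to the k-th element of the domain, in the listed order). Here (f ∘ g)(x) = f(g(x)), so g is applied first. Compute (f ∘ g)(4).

5

First apply g: g(4) = 1, then f(1) = 5. Thus (f ∘ g)(4) = 5.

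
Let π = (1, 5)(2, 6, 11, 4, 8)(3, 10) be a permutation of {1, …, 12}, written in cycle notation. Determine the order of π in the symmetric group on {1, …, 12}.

10

The disjoint cycles have lengths 5, 2, 2, 1, 1, 1.
The order is lcm(5, 2, 2) = 10.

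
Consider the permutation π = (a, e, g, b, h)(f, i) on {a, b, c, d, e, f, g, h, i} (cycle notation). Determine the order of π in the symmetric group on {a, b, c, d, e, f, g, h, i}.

The cycle type of π is (5, 2, 1, 1).
Since disjoint cycles commute, ord(π) = lcm(5, 2) = 10.

10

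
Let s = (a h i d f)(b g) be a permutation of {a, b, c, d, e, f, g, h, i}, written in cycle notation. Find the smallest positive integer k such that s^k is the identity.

The disjoint cycles have lengths 5, 2, 1, 1.
Since disjoint cycles commute, ord(s) = lcm(5, 2) = 10.

10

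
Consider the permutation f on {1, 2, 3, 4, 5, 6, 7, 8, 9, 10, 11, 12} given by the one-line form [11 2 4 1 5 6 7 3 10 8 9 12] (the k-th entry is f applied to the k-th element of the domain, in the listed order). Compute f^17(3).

Tracing 3 → 4 → … returns to 3 after 7 steps, so 3 lies in a 7-cycle (1, 11, 9, 10, 8, 3, 4).
Powers repeat with period 7 on this cycle, and 17 mod 7 = 3, so f^17(3) = f^3(3).
Advancing 3 steps from 3: 3 → 4 → 1 → 11.

11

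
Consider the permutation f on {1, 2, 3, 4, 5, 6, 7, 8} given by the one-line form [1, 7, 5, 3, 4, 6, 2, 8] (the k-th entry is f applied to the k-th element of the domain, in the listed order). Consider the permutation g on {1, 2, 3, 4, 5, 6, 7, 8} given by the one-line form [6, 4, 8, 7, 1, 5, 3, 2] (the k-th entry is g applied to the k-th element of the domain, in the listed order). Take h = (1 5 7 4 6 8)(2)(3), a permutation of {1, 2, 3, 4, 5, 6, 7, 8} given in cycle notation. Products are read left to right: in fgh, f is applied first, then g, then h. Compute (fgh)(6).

(fgh)(6) = h(g(f(6))). f(6) = 6, then g(6) = 5, then h(5) = 7, so the result is 7.

7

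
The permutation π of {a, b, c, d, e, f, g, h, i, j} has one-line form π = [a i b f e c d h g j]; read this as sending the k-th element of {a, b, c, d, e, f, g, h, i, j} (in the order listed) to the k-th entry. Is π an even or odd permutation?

In disjoint-cycle form the cycle lengths are 6, 1, 1, 1, 1.
A cycle is odd iff its length is even; π has 1 even-length cycle, so sgn(π) = (−1)^1 and π is odd.

odd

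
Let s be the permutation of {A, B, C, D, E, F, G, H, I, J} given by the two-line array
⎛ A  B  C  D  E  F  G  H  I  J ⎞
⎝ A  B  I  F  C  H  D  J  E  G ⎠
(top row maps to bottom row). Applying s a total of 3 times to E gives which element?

E

Tracing E → C → … returns to E after 3 steps, so E lies in a 3-cycle (C I E).
Since the cycle has length 3, s^3 acts on it the same as s^0 (3 mod 3 = 0).
So s^3(E) = E.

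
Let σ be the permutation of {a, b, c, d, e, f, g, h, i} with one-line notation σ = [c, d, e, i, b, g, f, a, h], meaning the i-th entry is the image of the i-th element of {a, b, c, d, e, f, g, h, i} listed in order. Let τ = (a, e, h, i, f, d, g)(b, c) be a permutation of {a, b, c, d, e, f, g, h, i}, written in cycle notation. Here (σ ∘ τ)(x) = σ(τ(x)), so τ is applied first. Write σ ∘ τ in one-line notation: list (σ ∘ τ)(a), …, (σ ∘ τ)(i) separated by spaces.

(σ ∘ τ)(x) = σ(τ(x)). Computing each image: σ(τ(a)) = σ(e) = b, σ(τ(b)) = σ(c) = e, σ(τ(c)) = σ(b) = d, σ(τ(d)) = σ(g) = f, σ(τ(e)) = σ(h) = a, σ(τ(f)) = σ(d) = i, σ(τ(g)) = σ(a) = c, σ(τ(h)) = σ(i) = h, σ(τ(i)) = σ(f) = g.
Hence σ ∘ τ = [b e d f a i c h g].

b e d f a i c h g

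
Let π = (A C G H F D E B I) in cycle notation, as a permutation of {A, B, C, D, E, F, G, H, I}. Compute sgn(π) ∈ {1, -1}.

The cycle lengths are 9.
A cycle is odd iff its length is even; π has 0 even-length cycles, so sgn(π) = (−1)^0 and π is even.

1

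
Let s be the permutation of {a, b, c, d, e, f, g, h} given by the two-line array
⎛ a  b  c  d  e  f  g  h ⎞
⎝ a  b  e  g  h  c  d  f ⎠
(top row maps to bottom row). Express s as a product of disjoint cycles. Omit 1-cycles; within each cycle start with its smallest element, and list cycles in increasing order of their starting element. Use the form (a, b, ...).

(c, e, h, f)(d, g)

Iterating s from c gives c → e → h → f → c; that is the 4-cycle (c, e, h, f).
Repeating from the next unused element and collecting all non-trivial cycles gives (c, e, h, f)(d, g).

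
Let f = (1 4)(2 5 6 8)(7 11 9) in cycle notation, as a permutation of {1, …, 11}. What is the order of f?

The cycle type of f is (4, 3, 2, 1, 1).
The order is lcm(4, 3, 2) = 12.

12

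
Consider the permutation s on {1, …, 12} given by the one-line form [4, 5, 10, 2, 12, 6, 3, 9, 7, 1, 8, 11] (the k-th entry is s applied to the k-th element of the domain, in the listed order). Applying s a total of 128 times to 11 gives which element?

4

Tracing 11 → 8 → … returns to 11 after 11 steps, so 11 lies in an 11-cycle (1, 4, 2, 5, 12, 11, 8, 9, 7, 3, 10).
On an 11-cycle, s^11 is the identity, so s^128 = s^7 there (128 ≡ 7 mod 11).
Advancing 7 steps from 11: 11 → 8 → 9 → 7 → 3 → 10 → 1 → 4.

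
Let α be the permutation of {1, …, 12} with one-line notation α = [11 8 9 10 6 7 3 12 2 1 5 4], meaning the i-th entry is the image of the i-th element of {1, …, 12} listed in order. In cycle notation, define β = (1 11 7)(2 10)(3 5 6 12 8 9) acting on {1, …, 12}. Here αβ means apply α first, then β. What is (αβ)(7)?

5

First apply α: α(7) = 3, then β(3) = 5. Thus (αβ)(7) = 5.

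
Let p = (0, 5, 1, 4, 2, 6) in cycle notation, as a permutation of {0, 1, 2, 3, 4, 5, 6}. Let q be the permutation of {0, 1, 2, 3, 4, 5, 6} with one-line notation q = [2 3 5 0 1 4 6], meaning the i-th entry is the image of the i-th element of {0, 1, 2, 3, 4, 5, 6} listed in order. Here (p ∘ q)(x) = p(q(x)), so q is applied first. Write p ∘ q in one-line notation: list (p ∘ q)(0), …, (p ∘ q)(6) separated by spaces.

Chase each element through q then p: 0 → 2 → 6; 1 → 3 → 3; 2 → 5 → 1; 3 → 0 → 5; 4 → 1 → 4; 5 → 4 → 2; 6 → 6 → 0.
So p ∘ q in one-line form is 6 3 1 5 4 2 0.

6 3 1 5 4 2 0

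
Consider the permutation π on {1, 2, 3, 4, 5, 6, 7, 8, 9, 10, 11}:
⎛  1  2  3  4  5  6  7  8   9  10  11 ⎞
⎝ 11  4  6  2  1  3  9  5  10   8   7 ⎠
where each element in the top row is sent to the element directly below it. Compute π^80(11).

Tracing 11 → 7 → … returns to 11 after 7 steps, so 11 lies in a 7-cycle (1, 11, 7, 9, 10, 8, 5).
Powers repeat with period 7 on this cycle, and 80 mod 7 = 3, so π^80(11) = π^3(11).
Stepping 3 places around the cycle: 11 → 7 → 9 → 10.

10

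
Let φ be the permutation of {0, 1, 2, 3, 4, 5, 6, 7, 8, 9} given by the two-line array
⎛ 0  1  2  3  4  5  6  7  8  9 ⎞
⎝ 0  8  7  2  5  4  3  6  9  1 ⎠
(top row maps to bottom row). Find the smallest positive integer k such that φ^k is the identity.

12

The disjoint-cycle form of φ has cycle lengths 4, 3, 2, 1.
The order is lcm(4, 3, 2) = 12.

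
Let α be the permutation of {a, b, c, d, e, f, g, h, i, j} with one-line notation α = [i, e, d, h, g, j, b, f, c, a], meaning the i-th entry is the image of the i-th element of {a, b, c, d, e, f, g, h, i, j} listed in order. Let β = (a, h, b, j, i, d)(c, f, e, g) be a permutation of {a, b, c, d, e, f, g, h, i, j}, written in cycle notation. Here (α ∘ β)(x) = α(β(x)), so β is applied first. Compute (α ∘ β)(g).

β(g) = c, then α(c) = d; composing gives (α ∘ β)(g) = d.

d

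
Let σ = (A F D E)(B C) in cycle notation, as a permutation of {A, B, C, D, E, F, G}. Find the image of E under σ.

E appears in (A F D E); the next entry (wrapping around) is A.

A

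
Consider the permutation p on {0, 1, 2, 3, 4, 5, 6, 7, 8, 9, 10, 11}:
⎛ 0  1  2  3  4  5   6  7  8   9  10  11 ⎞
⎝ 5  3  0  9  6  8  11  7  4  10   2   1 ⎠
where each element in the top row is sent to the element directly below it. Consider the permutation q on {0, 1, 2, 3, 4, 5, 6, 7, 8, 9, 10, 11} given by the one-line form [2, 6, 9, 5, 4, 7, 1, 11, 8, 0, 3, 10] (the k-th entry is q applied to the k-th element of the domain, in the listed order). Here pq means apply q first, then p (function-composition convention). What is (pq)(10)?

(pq)(10) = p(q(10)). q(10) = 3, then p(3) = 9. So (pq)(10) = 9.

9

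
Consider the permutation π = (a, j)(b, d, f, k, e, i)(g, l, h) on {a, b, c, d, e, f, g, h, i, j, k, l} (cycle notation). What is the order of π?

The disjoint cycles have lengths 6, 3, 2, 1.
The order of π is the least common multiple of its cycle lengths: lcm(6, 3, 2) = 6.

6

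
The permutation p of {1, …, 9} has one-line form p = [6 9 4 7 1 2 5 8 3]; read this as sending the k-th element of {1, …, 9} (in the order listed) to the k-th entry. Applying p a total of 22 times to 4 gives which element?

9

Tracing 4 → 7 → … returns to 4 after 8 steps, so 4 lies in an 8-cycle (1, 6, 2, 9, 3, 4, 7, 5).
Since the cycle has length 8, p^22 acts on it the same as p^6 (22 mod 8 = 6).
Advancing 6 steps from 4: 4 → 7 → 5 → 1 → 6 → 2 → 9.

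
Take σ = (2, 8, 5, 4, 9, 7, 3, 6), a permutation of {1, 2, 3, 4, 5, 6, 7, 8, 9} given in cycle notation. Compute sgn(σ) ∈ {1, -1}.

-1

The cycle lengths are 8, 1.
A cycle of length ℓ contributes ℓ−1 transpositions, so σ is a product of 7 transpositions — odd.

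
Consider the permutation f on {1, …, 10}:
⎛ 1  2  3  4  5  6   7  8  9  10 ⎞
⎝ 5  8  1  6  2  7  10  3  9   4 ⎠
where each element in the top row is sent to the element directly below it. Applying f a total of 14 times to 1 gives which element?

3

Tracing 1 → 5 → … returns to 1 after 5 steps, so 1 lies in a 5-cycle (1, 5, 2, 8, 3).
On a 5-cycle, f^5 is the identity, so f^14 = f^4 there (14 ≡ 4 mod 5).
Advancing 4 steps from 1: 1 → 5 → 2 → 8 → 3.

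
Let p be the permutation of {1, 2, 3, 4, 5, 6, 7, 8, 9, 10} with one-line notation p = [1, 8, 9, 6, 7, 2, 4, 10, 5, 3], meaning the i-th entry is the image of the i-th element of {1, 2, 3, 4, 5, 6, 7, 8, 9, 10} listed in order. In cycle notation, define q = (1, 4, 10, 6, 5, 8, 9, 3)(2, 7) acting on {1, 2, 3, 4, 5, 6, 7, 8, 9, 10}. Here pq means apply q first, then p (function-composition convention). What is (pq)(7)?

8

First apply q: q(7) = 2, then p(2) = 8. Thus (pq)(7) = 8.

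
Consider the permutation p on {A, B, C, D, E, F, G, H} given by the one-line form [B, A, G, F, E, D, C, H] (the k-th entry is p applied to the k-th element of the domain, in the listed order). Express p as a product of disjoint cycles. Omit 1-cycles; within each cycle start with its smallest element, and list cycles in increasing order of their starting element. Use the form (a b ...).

(A B)(C G)(D F)

Iterating p from A gives A → B → A; that is the 2-cycle (A B).
Repeating from the next unused element and collecting all non-trivial cycles gives (A B)(C G)(D F).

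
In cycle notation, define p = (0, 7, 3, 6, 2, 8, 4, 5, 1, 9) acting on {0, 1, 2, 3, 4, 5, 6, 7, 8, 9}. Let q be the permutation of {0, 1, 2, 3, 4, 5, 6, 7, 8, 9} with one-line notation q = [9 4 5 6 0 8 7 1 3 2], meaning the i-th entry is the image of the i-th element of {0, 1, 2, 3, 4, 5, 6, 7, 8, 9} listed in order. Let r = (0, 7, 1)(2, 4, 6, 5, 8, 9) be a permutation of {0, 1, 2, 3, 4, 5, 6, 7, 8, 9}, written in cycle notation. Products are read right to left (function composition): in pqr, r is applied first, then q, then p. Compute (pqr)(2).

(pqr)(2) = p(q(r(2))). r(2) = 4, then q(4) = 0, then p(0) = 7, so the result is 7.

7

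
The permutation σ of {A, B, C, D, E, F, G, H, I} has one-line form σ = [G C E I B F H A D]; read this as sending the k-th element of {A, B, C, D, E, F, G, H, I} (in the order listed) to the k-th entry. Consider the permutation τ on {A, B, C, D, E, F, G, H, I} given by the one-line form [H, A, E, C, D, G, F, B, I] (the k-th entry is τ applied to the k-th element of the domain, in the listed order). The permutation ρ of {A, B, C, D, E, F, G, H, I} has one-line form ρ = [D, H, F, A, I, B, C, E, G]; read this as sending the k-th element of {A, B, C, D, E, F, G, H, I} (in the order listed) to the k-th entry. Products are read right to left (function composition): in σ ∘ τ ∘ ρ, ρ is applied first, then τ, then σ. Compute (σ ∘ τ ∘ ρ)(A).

Chase A: ρ(A) = D; τ(D) = C; σ(C) = E. Hence (σ ∘ τ ∘ ρ)(A) = E.

E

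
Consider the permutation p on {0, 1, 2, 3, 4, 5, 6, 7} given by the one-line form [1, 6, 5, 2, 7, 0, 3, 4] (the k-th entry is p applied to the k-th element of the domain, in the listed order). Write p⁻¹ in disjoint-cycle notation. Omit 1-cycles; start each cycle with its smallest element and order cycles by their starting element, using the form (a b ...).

(0 5 2 3 6 1)(4 7)

First write p in disjoint cycles: (0 1 6 3 2 5)(4 7).
Reversing each cycle (and rotating so the smallest element leads) gives p⁻¹ = (0 5 2 3 6 1)(4 7).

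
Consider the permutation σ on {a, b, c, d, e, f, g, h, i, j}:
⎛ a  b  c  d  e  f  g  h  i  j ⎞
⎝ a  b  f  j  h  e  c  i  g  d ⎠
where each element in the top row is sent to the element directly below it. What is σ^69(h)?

Tracing h → i → … returns to h after 6 steps, so h lies in a 6-cycle (c f e h i g).
Since the cycle has length 6, σ^69 acts on it the same as σ^3 (69 mod 6 = 3).
Advancing 3 steps from h: h → i → g → c.

c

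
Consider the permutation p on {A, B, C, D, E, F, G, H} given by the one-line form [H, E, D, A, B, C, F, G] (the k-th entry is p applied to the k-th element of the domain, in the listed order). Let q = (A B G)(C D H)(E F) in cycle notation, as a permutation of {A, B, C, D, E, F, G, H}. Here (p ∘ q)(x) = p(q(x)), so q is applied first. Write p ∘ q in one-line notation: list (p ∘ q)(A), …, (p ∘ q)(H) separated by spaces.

Chase each element through q then p: A → B → E; B → G → F; C → D → A; D → H → G; E → F → C; F → E → B; G → A → H; H → C → D.
Collecting the images, p ∘ q = [E F A G C B H D].

E F A G C B H D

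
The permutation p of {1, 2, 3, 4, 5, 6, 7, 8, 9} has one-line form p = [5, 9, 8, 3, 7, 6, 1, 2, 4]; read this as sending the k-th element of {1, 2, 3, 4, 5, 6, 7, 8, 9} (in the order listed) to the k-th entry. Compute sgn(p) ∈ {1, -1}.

In disjoint-cycle form the cycle lengths are 5, 3, 1.
A cycle is odd iff its length is even; p has 0 even-length cycles, so sgn(p) = (−1)^0 and p is even.

1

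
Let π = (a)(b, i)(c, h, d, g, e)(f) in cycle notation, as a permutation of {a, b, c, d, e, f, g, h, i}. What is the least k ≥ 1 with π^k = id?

10

The disjoint cycles have lengths 5, 2, 1, 1.
The order is lcm(5, 2) = 10.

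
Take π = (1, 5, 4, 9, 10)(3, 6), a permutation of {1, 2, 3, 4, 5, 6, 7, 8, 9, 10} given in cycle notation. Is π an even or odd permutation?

The cycle lengths are 5, 2, 1, 1, 1.
A cycle is odd iff its length is even; π has 1 even-length cycle, so sgn(π) = (−1)^1 and π is odd.

odd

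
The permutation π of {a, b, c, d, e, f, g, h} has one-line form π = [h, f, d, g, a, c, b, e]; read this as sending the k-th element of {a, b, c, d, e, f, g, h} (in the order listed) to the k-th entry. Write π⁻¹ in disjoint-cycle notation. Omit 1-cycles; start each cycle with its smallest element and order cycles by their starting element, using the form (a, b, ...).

(a, e, h)(b, g, d, c, f)

First write π in disjoint cycles: (a, h, e)(b, f, c, d, g).
The inverse reverses every cycle; in canonical form, π⁻¹ = (a, e, h)(b, g, d, c, f).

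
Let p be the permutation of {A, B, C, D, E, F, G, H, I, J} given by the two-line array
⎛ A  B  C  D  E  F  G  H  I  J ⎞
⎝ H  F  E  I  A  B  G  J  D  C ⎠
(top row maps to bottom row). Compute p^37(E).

H

Tracing E → A → … returns to E after 5 steps, so E lies in a 5-cycle (A H J C E).
On a 5-cycle, p^5 is the identity, so p^37 = p^2 there (37 ≡ 2 mod 5).
Stepping 2 places around the cycle: E → A → H.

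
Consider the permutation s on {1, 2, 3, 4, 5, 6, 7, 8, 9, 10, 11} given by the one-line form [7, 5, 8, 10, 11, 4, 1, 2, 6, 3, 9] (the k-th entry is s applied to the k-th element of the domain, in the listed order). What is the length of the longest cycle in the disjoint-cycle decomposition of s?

9

Decomposing into disjoint cycles gives (1, 7)(2, 5, 11, 9, 6, 4, 10, 3, 8); the longest has length 9.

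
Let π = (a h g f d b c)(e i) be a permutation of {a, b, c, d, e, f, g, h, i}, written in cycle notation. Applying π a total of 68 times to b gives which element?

f

b lies in the 7-cycle (a h g f d b c).
On a 7-cycle, π^7 is the identity, so π^68 = π^5 there (68 ≡ 5 mod 7).
Stepping 5 places around the cycle: b → c → a → h → g → f.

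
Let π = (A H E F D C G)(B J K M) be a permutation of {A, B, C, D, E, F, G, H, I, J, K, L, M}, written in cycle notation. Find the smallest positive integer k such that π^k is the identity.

The disjoint cycles have lengths 7, 4, 1, 1.
The order is lcm(7, 4) = 28.

28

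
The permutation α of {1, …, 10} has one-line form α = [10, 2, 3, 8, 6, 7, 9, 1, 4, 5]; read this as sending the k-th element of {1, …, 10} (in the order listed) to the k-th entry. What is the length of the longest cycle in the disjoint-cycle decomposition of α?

8

Decomposing into disjoint cycles gives (1 10 5 6 7 9 4 8); the longest has length 8.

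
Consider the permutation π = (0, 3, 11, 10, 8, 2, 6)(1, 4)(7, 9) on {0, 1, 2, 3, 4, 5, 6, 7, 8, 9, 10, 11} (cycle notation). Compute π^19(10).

3

10 lies in the 7-cycle (0, 3, 11, 10, 8, 2, 6).
Powers repeat with period 7 on this cycle, and 19 mod 7 = 5, so π^19(10) = π^5(10).
Advancing 5 steps from 10: 10 → 8 → 2 → 6 → 0 → 3.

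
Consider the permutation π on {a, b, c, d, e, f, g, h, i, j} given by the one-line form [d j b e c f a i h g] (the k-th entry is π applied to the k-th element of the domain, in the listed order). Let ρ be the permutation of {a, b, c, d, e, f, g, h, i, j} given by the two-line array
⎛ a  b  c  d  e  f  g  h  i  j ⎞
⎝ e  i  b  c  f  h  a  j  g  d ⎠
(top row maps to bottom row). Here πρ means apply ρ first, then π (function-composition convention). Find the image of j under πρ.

First apply ρ: ρ(j) = d, then π(d) = e. Thus (πρ)(j) = e.

e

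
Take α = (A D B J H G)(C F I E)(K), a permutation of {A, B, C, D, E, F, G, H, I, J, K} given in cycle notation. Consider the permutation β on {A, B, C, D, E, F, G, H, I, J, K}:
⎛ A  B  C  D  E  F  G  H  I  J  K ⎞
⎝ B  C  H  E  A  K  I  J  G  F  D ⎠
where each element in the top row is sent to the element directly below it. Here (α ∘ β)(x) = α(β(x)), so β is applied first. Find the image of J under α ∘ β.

First apply β: β(J) = F, then α(F) = I. Thus (α ∘ β)(J) = I.

I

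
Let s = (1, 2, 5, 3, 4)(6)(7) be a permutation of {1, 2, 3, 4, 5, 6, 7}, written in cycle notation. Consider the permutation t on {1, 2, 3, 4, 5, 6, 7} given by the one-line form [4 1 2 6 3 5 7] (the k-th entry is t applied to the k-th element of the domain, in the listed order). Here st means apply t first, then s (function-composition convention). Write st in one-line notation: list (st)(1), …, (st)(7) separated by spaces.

For each element, apply t then s: 1 → 4 → 1; 2 → 1 → 2; 3 → 2 → 5; 4 → 6 → 6; 5 → 3 → 4; 6 → 5 → 3; 7 → 7 → 7.
So st in one-line form is 1 2 5 6 4 3 7.

1 2 5 6 4 3 7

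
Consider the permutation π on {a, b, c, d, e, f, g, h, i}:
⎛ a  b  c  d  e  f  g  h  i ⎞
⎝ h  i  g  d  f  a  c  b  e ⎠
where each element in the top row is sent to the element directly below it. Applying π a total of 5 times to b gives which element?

h

Tracing b → i → … returns to b after 6 steps, so b lies in a 6-cycle (a h b i e f).
Advancing 5 steps from b: b → i → e → f → a → h.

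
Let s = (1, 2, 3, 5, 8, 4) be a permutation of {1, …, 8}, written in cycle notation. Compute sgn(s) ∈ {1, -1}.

The cycle lengths are 6, 1, 1.
A cycle of length ℓ contributes ℓ−1 transpositions, so s is a product of 5 transpositions — odd.

-1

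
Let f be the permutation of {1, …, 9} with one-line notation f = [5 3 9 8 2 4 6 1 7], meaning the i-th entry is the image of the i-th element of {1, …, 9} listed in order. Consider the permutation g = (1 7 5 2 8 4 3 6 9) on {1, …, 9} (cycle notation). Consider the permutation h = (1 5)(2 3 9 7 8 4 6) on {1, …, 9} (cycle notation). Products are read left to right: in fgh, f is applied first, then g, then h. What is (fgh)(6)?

Apply the permutations in order: f(6) = 4, then g(4) = 3, then h(3) = 9. So (fgh)(6) = 9.

9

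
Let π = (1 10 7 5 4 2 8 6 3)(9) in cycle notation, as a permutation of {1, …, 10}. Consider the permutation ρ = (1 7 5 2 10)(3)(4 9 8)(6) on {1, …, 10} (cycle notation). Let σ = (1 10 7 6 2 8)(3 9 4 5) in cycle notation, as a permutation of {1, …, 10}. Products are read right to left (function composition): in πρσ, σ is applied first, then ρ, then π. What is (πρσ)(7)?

Apply the permutations in order: σ(7) = 6, then ρ(6) = 6, then π(6) = 3. So (πρσ)(7) = 3.

3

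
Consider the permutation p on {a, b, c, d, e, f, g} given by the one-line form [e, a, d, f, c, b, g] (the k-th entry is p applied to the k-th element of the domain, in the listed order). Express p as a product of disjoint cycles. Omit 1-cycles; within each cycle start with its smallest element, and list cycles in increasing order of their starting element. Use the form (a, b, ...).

Iterating p from a gives a → e → c → d → f → b → a; that is the 6-cycle (a, e, c, d, f, b).
Continuing from each remaining unvisited element yields (a, e, c, d, f, b).

(a, e, c, d, f, b)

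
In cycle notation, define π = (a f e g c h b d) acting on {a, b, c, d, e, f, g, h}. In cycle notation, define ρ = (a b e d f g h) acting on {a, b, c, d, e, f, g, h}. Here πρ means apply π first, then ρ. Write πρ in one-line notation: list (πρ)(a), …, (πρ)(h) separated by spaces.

g f a b h d c e

For each element, apply π then ρ: a → f → g; b → d → f; c → h → a; d → a → b; e → g → h; f → e → d; g → c → c; h → b → e.
Collecting the images, πρ = [g f a b h d c e].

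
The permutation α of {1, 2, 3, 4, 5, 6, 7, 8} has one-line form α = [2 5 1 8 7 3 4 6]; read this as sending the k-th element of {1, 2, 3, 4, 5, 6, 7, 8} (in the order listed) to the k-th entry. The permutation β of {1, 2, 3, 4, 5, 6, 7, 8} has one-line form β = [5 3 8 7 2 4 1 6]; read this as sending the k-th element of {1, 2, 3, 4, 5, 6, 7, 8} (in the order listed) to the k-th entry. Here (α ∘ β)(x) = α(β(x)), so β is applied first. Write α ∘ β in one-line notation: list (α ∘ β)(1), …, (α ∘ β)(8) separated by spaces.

For each element, apply β then α: 1 → 5 → 7; 2 → 3 → 1; 3 → 8 → 6; 4 → 7 → 4; 5 → 2 → 5; 6 → 4 → 8; 7 → 1 → 2; 8 → 6 → 3.
So α ∘ β in one-line form is 7 1 6 4 5 8 2 3.

7 1 6 4 5 8 2 3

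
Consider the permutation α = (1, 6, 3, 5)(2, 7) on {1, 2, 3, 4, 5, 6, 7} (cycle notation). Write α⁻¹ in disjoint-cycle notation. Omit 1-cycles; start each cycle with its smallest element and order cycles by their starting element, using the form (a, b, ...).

Inverting a permutation written in cycle notation just reverses the order within every cycle.
After reversing and putting each cycle's least element first, α⁻¹ = (1, 5, 3, 6)(2, 7).

(1, 5, 3, 6)(2, 7)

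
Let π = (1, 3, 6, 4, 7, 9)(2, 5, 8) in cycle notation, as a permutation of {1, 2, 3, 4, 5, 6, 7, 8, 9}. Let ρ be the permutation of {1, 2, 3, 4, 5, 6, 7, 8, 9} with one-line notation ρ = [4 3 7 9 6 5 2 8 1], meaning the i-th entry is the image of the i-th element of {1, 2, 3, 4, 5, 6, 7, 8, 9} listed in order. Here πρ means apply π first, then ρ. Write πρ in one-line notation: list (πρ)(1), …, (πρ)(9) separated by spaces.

7 6 5 2 8 9 1 3 4

(πρ)(x) = ρ(π(x)). Computing each image: ρ(π(1)) = ρ(3) = 7, ρ(π(2)) = ρ(5) = 6, ρ(π(3)) = ρ(6) = 5, ρ(π(4)) = ρ(7) = 2, ρ(π(5)) = ρ(8) = 8, ρ(π(6)) = ρ(4) = 9, ρ(π(7)) = ρ(9) = 1, ρ(π(8)) = ρ(2) = 3, ρ(π(9)) = ρ(1) = 4.
Hence πρ = [7 6 5 2 8 9 1 3 4].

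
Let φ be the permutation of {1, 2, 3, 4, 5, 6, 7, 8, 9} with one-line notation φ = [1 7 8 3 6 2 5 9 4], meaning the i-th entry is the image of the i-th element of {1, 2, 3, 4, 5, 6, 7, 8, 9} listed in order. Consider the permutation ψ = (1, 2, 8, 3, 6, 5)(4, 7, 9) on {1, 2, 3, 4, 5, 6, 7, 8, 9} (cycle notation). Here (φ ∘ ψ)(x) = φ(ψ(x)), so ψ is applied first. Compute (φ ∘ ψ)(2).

(φ ∘ ψ)(2) = φ(ψ(2)). ψ(2) = 8, then φ(8) = 9. So (φ ∘ ψ)(2) = 9.

9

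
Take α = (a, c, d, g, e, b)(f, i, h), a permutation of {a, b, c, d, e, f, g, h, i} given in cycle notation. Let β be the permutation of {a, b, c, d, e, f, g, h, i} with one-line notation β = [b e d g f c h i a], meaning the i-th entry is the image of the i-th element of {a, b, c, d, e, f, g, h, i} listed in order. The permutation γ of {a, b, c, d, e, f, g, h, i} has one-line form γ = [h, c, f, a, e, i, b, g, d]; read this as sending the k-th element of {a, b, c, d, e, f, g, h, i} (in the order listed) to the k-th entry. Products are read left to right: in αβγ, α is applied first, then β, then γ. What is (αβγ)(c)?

b

Chase c: α(c) = d; β(d) = g; γ(g) = b. Hence (αβγ)(c) = b.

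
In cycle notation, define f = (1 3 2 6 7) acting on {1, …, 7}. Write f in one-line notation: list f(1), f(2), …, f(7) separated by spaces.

3 6 2 4 5 7 1

Image by image: 1↦3, 2↦6, 3↦2, 4↦4, 5↦5, 6↦7, 7↦1.
Listing these in domain order gives 3 6 2 4 5 7 1.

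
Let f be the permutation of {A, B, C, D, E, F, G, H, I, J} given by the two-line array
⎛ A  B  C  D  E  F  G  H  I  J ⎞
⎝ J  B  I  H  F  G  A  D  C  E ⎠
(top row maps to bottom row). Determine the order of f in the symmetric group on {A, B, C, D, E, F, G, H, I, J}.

10

Writing f as disjoint cycles, the cycle lengths are 5, 2, 2, 1.
The order of f is the least common multiple of its cycle lengths: lcm(5, 2, 2) = 10.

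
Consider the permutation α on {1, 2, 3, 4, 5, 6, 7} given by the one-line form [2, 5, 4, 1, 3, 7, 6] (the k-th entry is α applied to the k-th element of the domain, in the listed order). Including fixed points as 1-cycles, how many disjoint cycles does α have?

The cycle decomposition is (1 2 5 3 4)(6 7), which has 2 cycles (counting 1-cycles).

2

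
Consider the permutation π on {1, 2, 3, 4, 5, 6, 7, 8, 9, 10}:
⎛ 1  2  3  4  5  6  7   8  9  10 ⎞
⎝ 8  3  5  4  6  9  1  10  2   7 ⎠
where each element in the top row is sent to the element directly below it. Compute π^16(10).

Tracing 10 → 7 → … returns to 10 after 4 steps, so 10 lies in a 4-cycle (1 8 10 7).
Since the cycle has length 4, π^16 acts on it the same as π^0 (16 mod 4 = 0).
So π^16(10) = 10.

10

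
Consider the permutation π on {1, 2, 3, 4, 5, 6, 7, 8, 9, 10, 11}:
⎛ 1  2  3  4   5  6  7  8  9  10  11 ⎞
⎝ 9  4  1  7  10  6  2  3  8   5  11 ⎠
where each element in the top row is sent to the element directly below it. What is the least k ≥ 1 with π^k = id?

12

The disjoint-cycle form of π has cycle lengths 4, 3, 2, 1, 1.
The order of π is the least common multiple of its cycle lengths: lcm(4, 3, 2) = 12.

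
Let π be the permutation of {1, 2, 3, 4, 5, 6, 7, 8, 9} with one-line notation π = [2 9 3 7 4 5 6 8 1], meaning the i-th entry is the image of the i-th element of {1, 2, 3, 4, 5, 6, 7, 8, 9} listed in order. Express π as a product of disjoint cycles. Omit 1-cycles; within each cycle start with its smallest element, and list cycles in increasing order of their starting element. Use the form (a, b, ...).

From 1: 1 → 2 → 9 → 1, closing the cycle (1, 2, 9).
Continuing from each remaining unvisited element yields (1, 2, 9)(4, 7, 6, 5).

(1, 2, 9)(4, 7, 6, 5)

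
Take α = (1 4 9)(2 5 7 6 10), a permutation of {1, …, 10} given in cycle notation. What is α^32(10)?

5

10 lies in the 5-cycle (2 5 7 6 10).
Since the cycle has length 5, α^32 acts on it the same as α^2 (32 mod 5 = 2).
Stepping 2 places around the cycle: 10 → 2 → 5.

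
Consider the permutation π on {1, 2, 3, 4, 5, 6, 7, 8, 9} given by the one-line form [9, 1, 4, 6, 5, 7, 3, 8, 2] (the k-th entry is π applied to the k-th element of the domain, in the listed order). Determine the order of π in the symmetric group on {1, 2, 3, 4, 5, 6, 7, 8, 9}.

The disjoint-cycle form of π has cycle lengths 4, 3, 1, 1.
Since disjoint cycles commute, ord(π) = lcm(4, 3) = 12.

12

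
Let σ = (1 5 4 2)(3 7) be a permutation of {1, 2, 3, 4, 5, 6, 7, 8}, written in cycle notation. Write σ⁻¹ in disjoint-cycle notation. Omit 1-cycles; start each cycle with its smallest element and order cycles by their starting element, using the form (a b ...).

Inverting a permutation written in cycle notation just reverses the order within every cycle.
Reversing each cycle of σ and rotating so the smallest element leads gives (1 2 4 5)(3 7).

(1 2 4 5)(3 7)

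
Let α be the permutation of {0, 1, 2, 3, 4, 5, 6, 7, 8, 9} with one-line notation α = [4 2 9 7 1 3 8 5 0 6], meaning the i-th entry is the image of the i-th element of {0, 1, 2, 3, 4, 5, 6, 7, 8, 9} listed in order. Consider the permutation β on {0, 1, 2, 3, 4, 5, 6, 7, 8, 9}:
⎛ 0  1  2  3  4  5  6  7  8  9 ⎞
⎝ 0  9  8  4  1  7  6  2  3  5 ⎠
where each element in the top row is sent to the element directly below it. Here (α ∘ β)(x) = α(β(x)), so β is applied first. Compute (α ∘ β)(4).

β(4) = 1, then α(1) = 2; composing gives (α ∘ β)(4) = 2.

2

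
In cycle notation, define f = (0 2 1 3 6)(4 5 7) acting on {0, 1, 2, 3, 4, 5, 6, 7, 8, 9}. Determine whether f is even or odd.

even

The cycle lengths are 5, 3, 1, 1.
A cycle of length ℓ contributes ℓ−1 transpositions, so f is a product of 4 + 2 = 6 transpositions — even.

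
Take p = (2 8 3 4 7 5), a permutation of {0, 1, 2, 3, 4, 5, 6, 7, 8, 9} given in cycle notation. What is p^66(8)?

8

8 lies in the 6-cycle (2 8 3 4 7 5).
Powers repeat with period 6 on this cycle, and 66 mod 6 = 0, so p^66(8) = p^0(8).
So p^66(8) = 8.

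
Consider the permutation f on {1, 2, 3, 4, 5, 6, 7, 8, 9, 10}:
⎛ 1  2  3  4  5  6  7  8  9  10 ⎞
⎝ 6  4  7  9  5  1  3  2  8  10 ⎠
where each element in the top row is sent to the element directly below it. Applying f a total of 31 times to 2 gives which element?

8

Tracing 2 → 4 → … returns to 2 after 4 steps, so 2 lies in a 4-cycle (2 4 9 8).
On a 4-cycle, f^4 is the identity, so f^31 = f^3 there (31 ≡ 3 mod 4).
Advancing 3 steps from 2: 2 → 4 → 9 → 8.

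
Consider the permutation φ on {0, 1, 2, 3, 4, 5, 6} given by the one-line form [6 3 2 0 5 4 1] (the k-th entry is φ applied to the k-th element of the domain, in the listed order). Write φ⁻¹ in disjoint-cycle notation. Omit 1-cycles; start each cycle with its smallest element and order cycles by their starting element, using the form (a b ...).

First write φ in disjoint cycles: (0 6 1 3)(4 5).
Reversing each cycle (and rotating so the smallest element leads) gives φ⁻¹ = (0 3 1 6)(4 5).

(0 3 1 6)(4 5)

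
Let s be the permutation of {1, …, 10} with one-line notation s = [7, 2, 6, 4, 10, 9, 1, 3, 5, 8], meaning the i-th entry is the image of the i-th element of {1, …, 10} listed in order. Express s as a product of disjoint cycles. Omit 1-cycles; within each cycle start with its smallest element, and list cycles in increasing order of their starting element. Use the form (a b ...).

(1 7)(3 6 9 5 10 8)

From 1: 1 → 7 → 1, closing the cycle (1 7).
Continuing from each remaining unvisited element yields (1 7)(3 6 9 5 10 8).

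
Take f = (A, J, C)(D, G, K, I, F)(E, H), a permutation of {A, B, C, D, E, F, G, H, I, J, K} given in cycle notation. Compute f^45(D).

D

D lies in the 5-cycle (D, G, K, I, F).
On a 5-cycle, f^5 is the identity, so f^45 = f^0 there (45 ≡ 0 mod 5).
So f^45(D) = D.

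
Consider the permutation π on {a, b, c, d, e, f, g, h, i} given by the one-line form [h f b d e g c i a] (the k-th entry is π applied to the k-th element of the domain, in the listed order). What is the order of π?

Decomposing into disjoint cycles gives cycle lengths 4, 3, 1, 1.
The order of π is the least common multiple of its cycle lengths: lcm(4, 3) = 12.

12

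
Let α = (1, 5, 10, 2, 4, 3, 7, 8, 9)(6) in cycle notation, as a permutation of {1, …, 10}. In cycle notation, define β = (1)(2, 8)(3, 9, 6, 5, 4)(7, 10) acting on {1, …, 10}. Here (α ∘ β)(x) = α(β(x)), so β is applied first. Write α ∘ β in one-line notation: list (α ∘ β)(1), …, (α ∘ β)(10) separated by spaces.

5 9 1 7 3 10 2 4 6 8

(α ∘ β)(x) = α(β(x)). Computing each image: α(β(1)) = α(1) = 5, α(β(2)) = α(8) = 9, α(β(3)) = α(9) = 1, α(β(4)) = α(3) = 7, α(β(5)) = α(4) = 3, α(β(6)) = α(5) = 10, α(β(7)) = α(10) = 2, α(β(8)) = α(2) = 4, α(β(9)) = α(6) = 6, α(β(10)) = α(7) = 8.
Hence α ∘ β = [5 9 1 7 3 10 2 4 6 8].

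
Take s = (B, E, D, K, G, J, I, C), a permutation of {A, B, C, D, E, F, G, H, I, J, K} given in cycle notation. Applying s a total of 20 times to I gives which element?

D

I lies in the 8-cycle (B, E, D, K, G, J, I, C).
Powers repeat with period 8 on this cycle, and 20 mod 8 = 4, so s^20(I) = s^4(I).
Advancing 4 steps from I: I → C → B → E → D.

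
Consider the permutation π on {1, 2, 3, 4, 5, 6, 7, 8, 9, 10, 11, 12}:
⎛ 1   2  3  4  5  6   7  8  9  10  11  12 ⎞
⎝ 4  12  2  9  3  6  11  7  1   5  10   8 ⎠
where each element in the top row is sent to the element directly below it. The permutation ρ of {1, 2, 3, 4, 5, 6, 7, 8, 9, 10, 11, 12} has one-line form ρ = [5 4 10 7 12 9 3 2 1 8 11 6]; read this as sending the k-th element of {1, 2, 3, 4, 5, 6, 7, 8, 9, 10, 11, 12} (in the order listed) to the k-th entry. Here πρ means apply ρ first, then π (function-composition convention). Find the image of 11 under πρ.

(πρ)(11) = π(ρ(11)). ρ(11) = 11, then π(11) = 10. So (πρ)(11) = 10.

10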